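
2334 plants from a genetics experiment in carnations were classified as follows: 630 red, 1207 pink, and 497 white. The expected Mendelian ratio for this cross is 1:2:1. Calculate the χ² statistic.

17.900

Under the 1:2:1 hypothesis (Σ ratio = 4, N = 2334):
  red: 2334 × 1/4 = 583.5
  pink: 2334 × 2/4 = 1167
  white: 2334 × 1/4 = 583.5
χ² = Σ (O − E)² / E
  red: (630 − 583.5)² / 583.5 = 3.7057
  pink: (1207 − 1167)² / 1167 = 1.3710
  white: (497 − 583.5)² / 583.5 = 12.8231
χ² = 3.7057 + 1.3710 + 12.8231 = 17.8998 ≈ 17.900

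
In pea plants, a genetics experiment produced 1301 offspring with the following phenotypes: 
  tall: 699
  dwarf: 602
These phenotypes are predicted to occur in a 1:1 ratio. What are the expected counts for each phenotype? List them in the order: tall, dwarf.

Expected counts for N = 1301 under a 1:1 ratio (total parts = 2):
  tall: 1301 × 1/2 = 650.5
  dwarf: 1301 × 1/2 = 650.5

650.5, 650.5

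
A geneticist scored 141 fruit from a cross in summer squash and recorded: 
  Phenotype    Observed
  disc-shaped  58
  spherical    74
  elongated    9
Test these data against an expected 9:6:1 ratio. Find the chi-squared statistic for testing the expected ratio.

14.171

Total ratio parts = 16. Expected numbers out of 141:
  disc-shaped: 141 × 9/16 = 79.3125
  spherical: 141 × 6/16 = 52.875
  elongated: 141 × 1/16 = 8.8125
χ² = Σ (O − E)² / E
  disc-shaped: (58 − 79.3125)² / 79.3125 = 5.7270
  spherical: (74 − 52.875)² / 52.875 = 8.4400
  elongated: (9 − 8.8125)² / 8.8125 = 0.0040
χ² = 5.7270 + 8.4400 + 0.0040 = 14.171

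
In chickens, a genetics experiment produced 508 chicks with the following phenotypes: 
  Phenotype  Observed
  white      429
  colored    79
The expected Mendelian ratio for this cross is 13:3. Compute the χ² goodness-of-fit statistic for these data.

Total ratio parts = 16. Expected numbers out of 508:
  white: 508 × 13/16 = 412.75
  colored: 508 × 3/16 = 95.25
χ² = Σ (O − E)² / E
  white: (429 − 412.75)² / 412.75 = 0.6398
  colored: (79 − 95.25)² / 95.25 = 2.7723
χ² = 0.6398 + 2.7723 = 3.4121 ≈ 3.412

3.412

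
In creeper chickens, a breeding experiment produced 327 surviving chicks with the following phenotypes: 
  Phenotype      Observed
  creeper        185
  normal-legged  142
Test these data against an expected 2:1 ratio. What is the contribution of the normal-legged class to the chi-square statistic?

Expected counts for N = 327 under a 2:1 ratio (total parts = 3):
  creeper: 327 × 2/3 = 218
  normal-legged: 327 × 1/3 = 109
Contribution of normal-legged: (142 − 109)² / 109 = 9.9908

9.991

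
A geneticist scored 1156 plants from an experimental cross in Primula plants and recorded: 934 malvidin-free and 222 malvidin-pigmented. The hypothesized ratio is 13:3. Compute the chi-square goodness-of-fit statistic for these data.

Expected counts for N = 1156 under a 13:3 ratio (total parts = 16):
  malvidin-free: 1156 × 13/16 = 939.25
  malvidin-pigmented: 1156 × 3/16 = 216.75
χ² = Σ (O − E)² / E
  malvidin-free: (934 − 939.25)² / 939.25 = 0.0293
  malvidin-pigmented: (222 − 216.75)² / 216.75 = 0.1272
χ² = 0.0293 + 0.1272 = 0.1565 ≈ 0.157

0.157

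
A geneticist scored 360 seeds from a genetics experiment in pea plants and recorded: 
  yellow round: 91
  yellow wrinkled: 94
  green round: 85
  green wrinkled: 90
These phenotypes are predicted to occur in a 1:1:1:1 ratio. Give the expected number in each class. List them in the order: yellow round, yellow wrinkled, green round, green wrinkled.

Total ratio parts = 4. Expected numbers out of 360:
  yellow round: 360 × 1/4 = 90
  yellow wrinkled: 360 × 1/4 = 90
  green round: 360 × 1/4 = 90
  green wrinkled: 360 × 1/4 = 90

90, 90, 90, 90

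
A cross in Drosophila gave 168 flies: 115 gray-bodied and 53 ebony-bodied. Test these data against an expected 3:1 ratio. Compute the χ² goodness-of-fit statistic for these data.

Under the 3:1 hypothesis (Σ ratio = 4, N = 168):
  gray-bodied: 168 × 3/4 = 126
  ebony-bodied: 168 × 1/4 = 42
χ² = Σ (O − E)² / E
  gray-bodied: (115 − 126)² / 126 = 0.9603
  ebony-bodied: (53 − 42)² / 42 = 2.8810
χ² = 0.9603 + 2.8810 = 3.8413 ≈ 3.841

3.841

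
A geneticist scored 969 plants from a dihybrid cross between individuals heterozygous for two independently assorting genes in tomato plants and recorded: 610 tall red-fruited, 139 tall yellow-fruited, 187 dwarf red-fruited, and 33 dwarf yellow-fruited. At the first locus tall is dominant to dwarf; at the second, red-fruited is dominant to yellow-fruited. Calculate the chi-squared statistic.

A dihybrid F₂ with independent assortment and complete dominance at both loci gives a 9:3:3:1 phenotypic ratio.
Expected counts for N = 969 under a 9:3:3:1 ratio (total parts = 16):
  tall red-fruited: 969 × 9/16 = 545.0625
  tall yellow-fruited: 969 × 3/16 = 181.6875
  dwarf red-fruited: 969 × 3/16 = 181.6875
  dwarf yellow-fruited: 969 × 1/16 = 60.5625
χ² = Σ (O − E)² / E
  tall red-fruited: (610 − 545.0625)² / 545.0625 = 7.7365
  tall yellow-fruited: (139 − 181.6875)² / 181.6875 = 10.0294
  dwarf red-fruited: (187 − 181.6875)² / 181.6875 = 0.1553
  dwarf yellow-fruited: (33 − 60.5625)² / 60.5625 = 12.5439
χ² = 7.7365 + 10.0294 + 0.1553 + 12.5439 = 30.4651 ≈ 30.465

30.465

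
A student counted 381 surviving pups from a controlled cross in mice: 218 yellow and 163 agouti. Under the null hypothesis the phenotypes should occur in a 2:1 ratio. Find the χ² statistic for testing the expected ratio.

Total ratio parts = 3. Expected numbers out of 381:
  yellow: 381 × 2/3 = 254
  agouti: 381 × 1/3 = 127
χ² = Σ (O − E)² / E
  yellow: (218 − 254)² / 254 = 5.1024
  agouti: (163 − 127)² / 127 = 10.2047
χ² = 5.1024 + 10.2047 = 15.3071 ≈ 15.307

15.307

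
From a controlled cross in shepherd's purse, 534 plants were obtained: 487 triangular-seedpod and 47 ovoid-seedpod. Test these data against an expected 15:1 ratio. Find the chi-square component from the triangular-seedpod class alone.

0.371

The 15:1 ratio has 16 parts, so with N = 534 the expected counts are:
  triangular-seedpod: 534 × 15/16 = 500.625
  ovoid-seedpod: 534 × 1/16 = 33.375
Contribution of triangular-seedpod: (487 − 500.625)² / 500.625 = 0.3708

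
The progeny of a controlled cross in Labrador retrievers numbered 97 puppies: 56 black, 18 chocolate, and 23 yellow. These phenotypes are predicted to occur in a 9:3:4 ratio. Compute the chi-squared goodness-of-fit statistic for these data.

0.104

The 9:3:4 ratio has 16 parts, so with N = 97 the expected counts are:
  black: 97 × 9/16 = 54.5625
  chocolate: 97 × 3/16 = 18.1875
  yellow: 97 × 4/16 = 24.25
χ² = Σ (O − E)² / E
  black: (56 − 54.5625)² / 54.5625 = 0.0379
  chocolate: (18 − 18.1875)² / 18.1875 = 0.0019
  yellow: (23 − 24.25)² / 24.25 = 0.0644
χ² = 0.0379 + 0.0019 + 0.0644 = 0.1042 ≈ 0.104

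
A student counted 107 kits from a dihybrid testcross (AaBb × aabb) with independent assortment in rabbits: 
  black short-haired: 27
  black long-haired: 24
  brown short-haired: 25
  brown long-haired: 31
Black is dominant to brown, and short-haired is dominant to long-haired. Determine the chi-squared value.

A dihybrid testcross with independent assortment gives a 1:1:1:1 ratio.
The 1:1:1:1 ratio has 4 parts, so with N = 107 the expected counts are:
  black short-haired: 107 × 1/4 = 26.75
  black long-haired: 107 × 1/4 = 26.75
  brown short-haired: 107 × 1/4 = 26.75
  brown long-haired: 107 × 1/4 = 26.75
χ² = Σ (O − E)² / E
  black short-haired: (27 − 26.75)² / 26.75 = 0.0023
  black long-haired: (24 − 26.75)² / 26.75 = 0.2827
  brown short-haired: (25 − 26.75)² / 26.75 = 0.1145
  brown long-haired: (31 − 26.75)² / 26.75 = 0.6752
χ² = 0.0023 + 0.2827 + 0.1145 + 0.6752 = 1.0747 ≈ 1.075

1.075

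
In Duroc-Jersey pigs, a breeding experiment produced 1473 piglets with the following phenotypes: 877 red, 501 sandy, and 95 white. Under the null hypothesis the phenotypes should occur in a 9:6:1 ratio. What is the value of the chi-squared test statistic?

7.704

The 9:6:1 ratio has 16 parts, so with N = 1473 the expected counts are:
  red: 1473 × 9/16 = 828.5625
  sandy: 1473 × 6/16 = 552.375
  white: 1473 × 1/16 = 92.0625
χ² = Σ (O − E)² / E
  red: (877 − 828.5625)² / 828.5625 = 2.8316
  sandy: (501 − 552.375)² / 552.375 = 4.7783
  white: (95 − 92.0625)² / 92.0625 = 0.0937
χ² = 2.8316 + 4.7783 + 0.0937 = 7.7036 ≈ 7.704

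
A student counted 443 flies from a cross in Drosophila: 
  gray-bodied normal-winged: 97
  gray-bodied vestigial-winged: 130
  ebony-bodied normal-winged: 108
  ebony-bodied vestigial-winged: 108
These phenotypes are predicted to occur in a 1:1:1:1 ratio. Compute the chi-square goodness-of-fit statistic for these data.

The 1:1:1:1 ratio has 4 parts, so with N = 443 the expected counts are:
  gray-bodied normal-winged: 443 × 1/4 = 110.75
  gray-bodied vestigial-winged: 443 × 1/4 = 110.75
  ebony-bodied normal-winged: 443 × 1/4 = 110.75
  ebony-bodied vestigial-winged: 443 × 1/4 = 110.75
χ² = Σ (O − E)² / E
  gray-bodied normal-winged: (97 − 110.75)² / 110.75 = 1.7071
  gray-bodied vestigial-winged: (130 − 110.75)² / 110.75 = 3.3459
  ebony-bodied normal-winged: (108 − 110.75)² / 110.75 = 0.0683
  ebony-bodied vestigial-winged: (108 − 110.75)² / 110.75 = 0.0683
χ² = 1.7071 + 3.3459 + 0.0683 + 0.0683 = 5.1896 ≈ 5.190

5.190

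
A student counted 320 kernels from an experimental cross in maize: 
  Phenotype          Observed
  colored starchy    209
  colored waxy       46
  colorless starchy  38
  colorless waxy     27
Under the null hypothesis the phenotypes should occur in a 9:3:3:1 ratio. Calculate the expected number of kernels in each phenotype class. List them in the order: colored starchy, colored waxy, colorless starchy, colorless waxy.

Expected counts for N = 320 under a 9:3:3:1 ratio (total parts = 16):
  colored starchy: 320 × 9/16 = 180
  colored waxy: 320 × 3/16 = 60
  colorless starchy: 320 × 3/16 = 60
  colorless waxy: 320 × 1/16 = 20

180, 60, 60, 20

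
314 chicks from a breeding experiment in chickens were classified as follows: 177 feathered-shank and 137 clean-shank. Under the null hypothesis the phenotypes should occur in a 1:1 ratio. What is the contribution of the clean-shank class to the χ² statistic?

The 1:1 ratio has 2 parts, so with N = 314 the expected counts are:
  feathered-shank: 314 × 1/2 = 157
  clean-shank: 314 × 1/2 = 157
Contribution of clean-shank: (137 − 157)² / 157 = 2.5478

2.548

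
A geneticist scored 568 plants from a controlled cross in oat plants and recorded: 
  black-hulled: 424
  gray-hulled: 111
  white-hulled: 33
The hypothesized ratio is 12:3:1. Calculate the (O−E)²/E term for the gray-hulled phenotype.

0.190

Total ratio parts = 16. Expected numbers out of 568:
  black-hulled: 568 × 12/16 = 426
  gray-hulled: 568 × 3/16 = 106.5
  white-hulled: 568 × 1/16 = 35.5
Contribution of gray-hulled: (111 − 106.5)² / 106.5 = 0.1901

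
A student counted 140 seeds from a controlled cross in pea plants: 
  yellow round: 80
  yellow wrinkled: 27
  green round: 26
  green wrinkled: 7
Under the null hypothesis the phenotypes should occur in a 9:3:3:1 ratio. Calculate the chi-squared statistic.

0.394

Under the 9:3:3:1 hypothesis (Σ ratio = 16, N = 140):
  yellow round: 140 × 9/16 = 78.75
  yellow wrinkled: 140 × 3/16 = 26.25
  green round: 140 × 3/16 = 26.25
  green wrinkled: 140 × 1/16 = 8.75
χ² = Σ (O − E)² / E
  yellow round: (80 − 78.75)² / 78.75 = 0.0198
  yellow wrinkled: (27 − 26.25)² / 26.25 = 0.0214
  green round: (26 − 26.25)² / 26.25 = 0.0024
  green wrinkled: (7 − 8.75)² / 8.75 = 0.3500
χ² = 0.0198 + 0.0214 + 0.0024 + 0.3500 = 0.3936 ≈ 0.394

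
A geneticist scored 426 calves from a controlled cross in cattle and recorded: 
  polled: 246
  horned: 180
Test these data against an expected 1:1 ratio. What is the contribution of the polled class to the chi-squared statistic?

Expected counts for N = 426 under a 1:1 ratio (total parts = 2):
  polled: 426 × 1/2 = 213
  horned: 426 × 1/2 = 213
Contribution of polled: (246 − 213)² / 213 = 5.1127

5.113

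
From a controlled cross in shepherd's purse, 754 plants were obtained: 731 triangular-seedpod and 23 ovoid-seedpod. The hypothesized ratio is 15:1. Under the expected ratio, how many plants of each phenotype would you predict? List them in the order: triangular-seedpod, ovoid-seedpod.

706.875, 47.125

Total ratio parts = 16. Expected numbers out of 754:
  triangular-seedpod: 754 × 15/16 = 706.875
  ovoid-seedpod: 754 × 1/16 = 47.125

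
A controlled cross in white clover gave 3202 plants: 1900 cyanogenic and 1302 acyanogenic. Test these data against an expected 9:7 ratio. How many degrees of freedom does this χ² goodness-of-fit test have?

1

A goodness-of-fit test with 2 phenotype classes has df = 2 − 1 = 1.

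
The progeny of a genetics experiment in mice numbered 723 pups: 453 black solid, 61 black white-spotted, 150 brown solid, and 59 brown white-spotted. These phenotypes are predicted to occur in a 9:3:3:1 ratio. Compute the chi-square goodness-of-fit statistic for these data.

52.045

Under the 9:3:3:1 hypothesis (Σ ratio = 16, N = 723):
  black solid: 723 × 9/16 = 406.6875
  black white-spotted: 723 × 3/16 = 135.5625
  brown solid: 723 × 3/16 = 135.5625
  brown white-spotted: 723 × 1/16 = 45.1875
χ² = Σ (O − E)² / E
  black solid: (453 − 406.6875)² / 406.6875 = 5.2739
  black white-spotted: (61 − 135.5625)² / 135.5625 = 41.0111
  brown solid: (150 − 135.5625)² / 135.5625 = 1.5376
  brown white-spotted: (59 − 45.1875)² / 45.1875 = 4.2221
χ² = 5.2739 + 41.0111 + 1.5376 + 4.2221 = 52.0447 ≈ 52.045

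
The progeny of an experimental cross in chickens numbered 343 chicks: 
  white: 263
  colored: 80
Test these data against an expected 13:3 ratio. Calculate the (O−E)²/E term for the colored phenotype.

3.827

Total ratio parts = 16. Expected numbers out of 343:
  white: 343 × 13/16 = 278.6875
  colored: 343 × 3/16 = 64.3125
Contribution of colored: (80 − 64.3125)² / 64.3125 = 3.8266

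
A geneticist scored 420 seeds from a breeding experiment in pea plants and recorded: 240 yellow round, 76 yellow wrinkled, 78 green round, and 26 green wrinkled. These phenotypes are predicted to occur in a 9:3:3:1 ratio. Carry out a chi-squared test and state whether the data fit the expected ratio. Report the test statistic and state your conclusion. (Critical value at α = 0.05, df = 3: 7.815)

Expected counts for N = 420 under a 9:3:3:1 ratio (total parts = 16):
  yellow round: 420 × 9/16 = 236.25
  yellow wrinkled: 420 × 3/16 = 78.75
  green round: 420 × 3/16 = 78.75
  green wrinkled: 420 × 1/16 = 26.25
χ² = Σ (O − E)² / E
  yellow round: (240 − 236.25)² / 236.25 = 0.0595
  yellow wrinkled: (76 − 78.75)² / 78.75 = 0.0960
  green round: (78 − 78.75)² / 78.75 = 0.0071
  green wrinkled: (26 − 26.25)² / 26.25 = 0.0024
χ² = 0.0595 + 0.0960 + 0.0071 + 0.0024 = 0.165
Degrees of freedom = 4 − 1 = 3; critical value at α = 0.05 is 7.815.
Since 0.165 < 7.815, we fail to reject the null hypothesis — the data are consistent with the 9:3:3:1 ratio.

0.165; consistent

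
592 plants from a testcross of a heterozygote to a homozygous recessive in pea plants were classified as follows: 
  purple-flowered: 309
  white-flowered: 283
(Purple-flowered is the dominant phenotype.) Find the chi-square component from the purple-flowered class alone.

0.571

A testcross of a heterozygote (Aa × aa) gives a 1:1 phenotypic ratio.
Under the 1:1 hypothesis (Σ ratio = 2, N = 592):
  purple-flowered: 592 × 1/2 = 296
  white-flowered: 592 × 1/2 = 296
Contribution of purple-flowered: (309 − 296)² / 296 = 0.5709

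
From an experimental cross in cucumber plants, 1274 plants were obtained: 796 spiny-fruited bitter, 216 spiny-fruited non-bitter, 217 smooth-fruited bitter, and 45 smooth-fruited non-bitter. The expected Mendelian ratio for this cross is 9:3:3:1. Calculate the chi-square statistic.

Total ratio parts = 16. Expected numbers out of 1274:
  spiny-fruited bitter: 1274 × 9/16 = 716.625
  spiny-fruited non-bitter: 1274 × 3/16 = 238.875
  smooth-fruited bitter: 1274 × 3/16 = 238.875
  smooth-fruited non-bitter: 1274 × 1/16 = 79.625
χ² = Σ (O − E)² / E
  spiny-fruited bitter: (796 − 716.625)² / 716.625 = 8.7918
  spiny-fruited non-bitter: (216 − 238.875)² / 238.875 = 2.1905
  smooth-fruited bitter: (217 − 238.875)² / 238.875 = 2.0032
  smooth-fruited non-bitter: (45 − 79.625)² / 79.625 = 15.0567
χ² = 8.7918 + 2.1905 + 2.0032 + 15.0567 = 28.0422 ≈ 28.042

28.042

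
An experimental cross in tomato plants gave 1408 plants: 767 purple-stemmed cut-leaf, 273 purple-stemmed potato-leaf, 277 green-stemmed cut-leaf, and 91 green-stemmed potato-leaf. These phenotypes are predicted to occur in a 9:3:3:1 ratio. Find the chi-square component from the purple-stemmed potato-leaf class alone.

0.307

Under the 9:3:3:1 hypothesis (Σ ratio = 16, N = 1408):
  purple-stemmed cut-leaf: 1408 × 9/16 = 792
  purple-stemmed potato-leaf: 1408 × 3/16 = 264
  green-stemmed cut-leaf: 1408 × 3/16 = 264
  green-stemmed potato-leaf: 1408 × 1/16 = 88
Contribution of purple-stemmed potato-leaf: (273 − 264)² / 264 = 0.3068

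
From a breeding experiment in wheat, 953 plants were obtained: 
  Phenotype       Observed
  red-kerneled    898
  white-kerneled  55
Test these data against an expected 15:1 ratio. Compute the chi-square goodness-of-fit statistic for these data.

0.373

Total ratio parts = 16. Expected numbers out of 953:
  red-kerneled: 953 × 15/16 = 893.4375
  white-kerneled: 953 × 1/16 = 59.5625
χ² = Σ (O − E)² / E
  red-kerneled: (898 − 893.4375)² / 893.4375 = 0.0233
  white-kerneled: (55 − 59.5625)² / 59.5625 = 0.3495
χ² = 0.0233 + 0.3495 = 0.3728 ≈ 0.373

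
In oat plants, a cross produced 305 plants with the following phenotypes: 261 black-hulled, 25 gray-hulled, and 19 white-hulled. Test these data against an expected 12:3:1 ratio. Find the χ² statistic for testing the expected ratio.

22.663

Expected counts for N = 305 under a 12:3:1 ratio (total parts = 16):
  black-hulled: 305 × 12/16 = 228.75
  gray-hulled: 305 × 3/16 = 57.1875
  white-hulled: 305 × 1/16 = 19.0625
χ² = Σ (O − E)² / E
  black-hulled: (261 − 228.75)² / 228.75 = 4.5467
  gray-hulled: (25 − 57.1875)² / 57.1875 = 18.1165
  white-hulled: (19 − 19.0625)² / 19.0625 = 0.0002
χ² = 4.5467 + 18.1165 + 0.0002 = 22.6634 ≈ 22.663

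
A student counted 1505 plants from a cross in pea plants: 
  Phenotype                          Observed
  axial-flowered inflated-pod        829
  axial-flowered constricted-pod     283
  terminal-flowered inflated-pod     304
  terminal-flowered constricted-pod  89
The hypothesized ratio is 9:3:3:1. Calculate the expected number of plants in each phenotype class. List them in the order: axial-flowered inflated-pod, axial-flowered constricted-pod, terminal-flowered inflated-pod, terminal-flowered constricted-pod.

846.5625, 282.1875, 282.1875, 94.0625

Total ratio parts = 16. Expected numbers out of 1505:
  axial-flowered inflated-pod: 1505 × 9/16 = 846.5625
  axial-flowered constricted-pod: 1505 × 3/16 = 282.1875
  terminal-flowered inflated-pod: 1505 × 3/16 = 282.1875
  terminal-flowered constricted-pod: 1505 × 1/16 = 94.0625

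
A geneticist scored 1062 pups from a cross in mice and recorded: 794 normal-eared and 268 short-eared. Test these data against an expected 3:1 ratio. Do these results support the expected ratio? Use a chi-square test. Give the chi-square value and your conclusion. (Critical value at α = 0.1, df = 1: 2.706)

Under the 3:1 hypothesis (Σ ratio = 4, N = 1062):
  normal-eared: 1062 × 3/4 = 796.5
  short-eared: 1062 × 1/4 = 265.5
χ² = Σ (O − E)² / E
  normal-eared: (794 − 796.5)² / 796.5 = 0.0078
  short-eared: (268 − 265.5)² / 265.5 = 0.0235
χ² = 0.0078 + 0.0235 = 0.0313 ≈ 0.031
Degrees of freedom = 2 − 1 = 1; critical value at α = 0.1 is 2.706.
Since 0.031 < 2.706, we fail to reject the null hypothesis — the data are consistent with the 3:1 ratio.

0.031; consistent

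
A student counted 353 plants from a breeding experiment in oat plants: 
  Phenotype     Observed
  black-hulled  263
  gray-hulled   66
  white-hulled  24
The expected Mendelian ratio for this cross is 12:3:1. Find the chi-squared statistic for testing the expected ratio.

0.182

Expected counts for N = 353 under a 12:3:1 ratio (total parts = 16):
  black-hulled: 353 × 12/16 = 264.75
  gray-hulled: 353 × 3/16 = 66.1875
  white-hulled: 353 × 1/16 = 22.0625
χ² = Σ (O − E)² / E
  black-hulled: (263 − 264.75)² / 264.75 = 0.0116
  gray-hulled: (66 − 66.1875)² / 66.1875 = 0.0005
  white-hulled: (24 − 22.0625)² / 22.0625 = 0.1701
χ² = 0.0116 + 0.0005 + 0.1701 = 0.1822 ≈ 0.182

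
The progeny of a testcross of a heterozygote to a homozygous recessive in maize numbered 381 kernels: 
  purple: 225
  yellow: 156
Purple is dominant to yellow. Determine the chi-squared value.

A testcross of a heterozygote (Aa × aa) gives a 1:1 phenotypic ratio.
Total ratio parts = 2. Expected numbers out of 381:
  purple: 381 × 1/2 = 190.5
  yellow: 381 × 1/2 = 190.5
χ² = Σ (O − E)² / E
  purple: (225 − 190.5)² / 190.5 = 6.2480
  yellow: (156 − 190.5)² / 190.5 = 6.2480
χ² = 6.2480 + 6.2480 = 12.496

12.496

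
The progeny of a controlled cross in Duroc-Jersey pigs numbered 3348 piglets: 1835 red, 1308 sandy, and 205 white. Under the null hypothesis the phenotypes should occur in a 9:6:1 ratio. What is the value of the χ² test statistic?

3.518

Under the 9:6:1 hypothesis (Σ ratio = 16, N = 3348):
  red: 3348 × 9/16 = 1883.25
  sandy: 3348 × 6/16 = 1255.5
  white: 3348 × 1/16 = 209.25
χ² = Σ (O − E)² / E
  red: (1835 − 1883.25)² / 1883.25 = 1.2362
  sandy: (1308 − 1255.5)² / 1255.5 = 2.1953
  white: (205 − 209.25)² / 209.25 = 0.0863
χ² = 1.2362 + 2.1953 + 0.0863 = 3.5178 ≈ 3.518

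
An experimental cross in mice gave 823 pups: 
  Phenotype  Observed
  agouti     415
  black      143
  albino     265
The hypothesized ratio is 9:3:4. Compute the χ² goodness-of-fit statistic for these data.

The 9:3:4 ratio has 16 parts, so with N = 823 the expected counts are:
  agouti: 823 × 9/16 = 462.9375
  black: 823 × 3/16 = 154.3125
  albino: 823 × 4/16 = 205.75
χ² = Σ (O − E)² / E
  agouti: (415 − 462.9375)² / 462.9375 = 4.9640
  black: (143 − 154.3125)² / 154.3125 = 0.8293
  albino: (265 − 205.75)² / 205.75 = 17.0623
χ² = 4.9640 + 0.8293 + 17.0623 = 22.8556 ≈ 22.856

22.856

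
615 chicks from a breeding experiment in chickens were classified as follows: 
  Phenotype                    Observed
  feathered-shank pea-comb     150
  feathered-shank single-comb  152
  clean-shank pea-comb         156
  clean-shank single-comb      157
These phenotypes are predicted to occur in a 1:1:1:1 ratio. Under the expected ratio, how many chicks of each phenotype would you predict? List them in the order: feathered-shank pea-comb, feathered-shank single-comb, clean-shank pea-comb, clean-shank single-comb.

153.75, 153.75, 153.75, 153.75

Total ratio parts = 4. Expected numbers out of 615:
  feathered-shank pea-comb: 615 × 1/4 = 153.75
  feathered-shank single-comb: 615 × 1/4 = 153.75
  clean-shank pea-comb: 615 × 1/4 = 153.75
  clean-shank single-comb: 615 × 1/4 = 153.75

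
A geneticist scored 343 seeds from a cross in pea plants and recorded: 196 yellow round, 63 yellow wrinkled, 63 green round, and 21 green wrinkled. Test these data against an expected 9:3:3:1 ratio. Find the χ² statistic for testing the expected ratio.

The 9:3:3:1 ratio has 16 parts, so with N = 343 the expected counts are:
  yellow round: 343 × 9/16 = 192.9375
  yellow wrinkled: 343 × 3/16 = 64.3125
  green round: 343 × 3/16 = 64.3125
  green wrinkled: 343 × 1/16 = 21.4375
χ² = Σ (O − E)² / E
  yellow round: (196 − 192.9375)² / 192.9375 = 0.0486
  yellow wrinkled: (63 − 64.3125)² / 64.3125 = 0.0268
  green round: (63 − 64.3125)² / 64.3125 = 0.0268
  green wrinkled: (21 − 21.4375)² / 21.4375 = 0.0089
χ² = 0.0486 + 0.0268 + 0.0268 + 0.0089 = 0.1111 ≈ 0.111

0.111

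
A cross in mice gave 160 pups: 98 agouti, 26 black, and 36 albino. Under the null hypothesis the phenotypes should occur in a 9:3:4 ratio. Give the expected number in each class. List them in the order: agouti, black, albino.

90, 30, 40

The 9:3:4 ratio has 16 parts, so with N = 160 the expected counts are:
  agouti: 160 × 9/16 = 90
  black: 160 × 3/16 = 30
  albino: 160 × 4/16 = 40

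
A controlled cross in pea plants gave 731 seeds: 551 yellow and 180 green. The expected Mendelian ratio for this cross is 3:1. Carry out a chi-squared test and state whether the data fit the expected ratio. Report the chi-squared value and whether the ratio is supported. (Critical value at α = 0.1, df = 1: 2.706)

0.055; consistent

Under the 3:1 hypothesis (Σ ratio = 4, N = 731):
  yellow: 731 × 3/4 = 548.25
  green: 731 × 1/4 = 182.75
χ² = Σ (O − E)² / E
  yellow: (551 − 548.25)² / 548.25 = 0.0138
  green: (180 − 182.75)² / 182.75 = 0.0414
χ² = 0.0138 + 0.0414 = 0.0552 ≈ 0.055
Degrees of freedom = 2 − 1 = 1; critical value at α = 0.1 is 2.706.
Since 0.055 < 2.706, we fail to reject the null hypothesis — the data are consistent with the 3:1 ratio.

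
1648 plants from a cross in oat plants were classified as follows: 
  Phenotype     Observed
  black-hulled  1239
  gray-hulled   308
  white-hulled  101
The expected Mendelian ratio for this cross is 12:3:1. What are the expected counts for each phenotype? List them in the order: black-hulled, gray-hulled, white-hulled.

Expected counts for N = 1648 under a 12:3:1 ratio (total parts = 16):
  black-hulled: 1648 × 12/16 = 1236
  gray-hulled: 1648 × 3/16 = 309
  white-hulled: 1648 × 1/16 = 103

1236, 309, 103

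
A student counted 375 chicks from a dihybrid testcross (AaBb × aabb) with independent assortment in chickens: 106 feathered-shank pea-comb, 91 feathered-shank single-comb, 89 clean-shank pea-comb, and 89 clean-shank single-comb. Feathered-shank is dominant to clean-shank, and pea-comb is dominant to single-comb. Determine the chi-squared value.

A dihybrid testcross with independent assortment gives a 1:1:1:1 ratio.
Under the 1:1:1:1 hypothesis (Σ ratio = 4, N = 375):
  feathered-shank pea-comb: 375 × 1/4 = 93.75
  feathered-shank single-comb: 375 × 1/4 = 93.75
  clean-shank pea-comb: 375 × 1/4 = 93.75
  clean-shank single-comb: 375 × 1/4 = 93.75
χ² = Σ (O − E)² / E
  feathered-shank pea-comb: (106 − 93.75)² / 93.75 = 1.6007
  feathered-shank single-comb: (91 − 93.75)² / 93.75 = 0.0807
  clean-shank pea-comb: (89 − 93.75)² / 93.75 = 0.2407
  clean-shank single-comb: (89 − 93.75)² / 93.75 = 0.2407
χ² = 1.6007 + 0.0807 + 0.2407 + 0.2407 = 2.1628 ≈ 2.163

2.163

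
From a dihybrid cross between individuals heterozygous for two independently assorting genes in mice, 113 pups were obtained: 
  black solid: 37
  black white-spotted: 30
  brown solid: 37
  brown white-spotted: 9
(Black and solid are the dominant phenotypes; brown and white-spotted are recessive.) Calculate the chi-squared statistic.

27.098

A dihybrid F₂ with independent assortment and complete dominance at both loci gives a 9:3:3:1 phenotypic ratio.
Total ratio parts = 16. Expected numbers out of 113:
  black solid: 113 × 9/16 = 63.5625
  black white-spotted: 113 × 3/16 = 21.1875
  brown solid: 113 × 3/16 = 21.1875
  brown white-spotted: 113 × 1/16 = 7.0625
χ² = Σ (O − E)² / E
  black solid: (37 − 63.5625)² / 63.5625 = 11.1004
  black white-spotted: (30 − 21.1875)² / 21.1875 = 3.6654
  brown solid: (37 − 21.1875)² / 21.1875 = 11.8011
  brown white-spotted: (9 − 7.0625)² / 7.0625 = 0.5315
χ² = 11.1004 + 3.6654 + 11.8011 + 0.5315 = 27.0984 ≈ 27.098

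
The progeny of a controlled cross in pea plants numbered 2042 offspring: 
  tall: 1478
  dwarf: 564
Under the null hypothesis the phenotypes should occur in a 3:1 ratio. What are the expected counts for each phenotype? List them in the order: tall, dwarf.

Under the 3:1 hypothesis (Σ ratio = 4, N = 2042):
  tall: 2042 × 3/4 = 1531.5
  dwarf: 2042 × 1/4 = 510.5

1531.5, 510.5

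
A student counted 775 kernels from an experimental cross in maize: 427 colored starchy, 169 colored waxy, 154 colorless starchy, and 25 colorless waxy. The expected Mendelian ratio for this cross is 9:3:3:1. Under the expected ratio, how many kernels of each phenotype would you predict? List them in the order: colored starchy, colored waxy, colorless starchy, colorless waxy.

435.9375, 145.3125, 145.3125, 48.4375

The 9:3:3:1 ratio has 16 parts, so with N = 775 the expected counts are:
  colored starchy: 775 × 9/16 = 435.9375
  colored waxy: 775 × 3/16 = 145.3125
  colorless starchy: 775 × 3/16 = 145.3125
  colorless waxy: 775 × 1/16 = 48.4375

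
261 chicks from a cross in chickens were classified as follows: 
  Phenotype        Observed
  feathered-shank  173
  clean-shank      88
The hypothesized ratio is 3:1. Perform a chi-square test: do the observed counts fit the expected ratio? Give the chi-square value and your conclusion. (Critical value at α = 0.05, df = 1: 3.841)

Expected counts for N = 261 under a 3:1 ratio (total parts = 4):
  feathered-shank: 261 × 3/4 = 195.75
  clean-shank: 261 × 1/4 = 65.25
χ² = Σ (O − E)² / E
  feathered-shank: (173 − 195.75)² / 195.75 = 2.6440
  clean-shank: (88 − 65.25)² / 65.25 = 7.9320
χ² = 2.6440 + 7.9320 = 10.576
Degrees of freedom = 2 − 1 = 1; critical value at α = 0.05 is 3.841.
Since 10.576 > 3.841, we reject the null hypothesis — the data do not fit the 3:1 ratio.

10.576; not consistent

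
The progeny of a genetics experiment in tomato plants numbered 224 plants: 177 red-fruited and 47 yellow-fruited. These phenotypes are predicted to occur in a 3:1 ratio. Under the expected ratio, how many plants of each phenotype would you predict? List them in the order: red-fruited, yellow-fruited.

Total ratio parts = 4. Expected numbers out of 224:
  red-fruited: 224 × 3/4 = 168
  yellow-fruited: 224 × 1/4 = 56

168, 56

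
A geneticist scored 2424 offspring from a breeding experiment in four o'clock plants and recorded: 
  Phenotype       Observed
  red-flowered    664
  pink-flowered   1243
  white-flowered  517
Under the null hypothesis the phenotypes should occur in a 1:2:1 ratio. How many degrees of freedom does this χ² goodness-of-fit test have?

A goodness-of-fit test with 3 phenotype classes has df = 3 − 1 = 2.

2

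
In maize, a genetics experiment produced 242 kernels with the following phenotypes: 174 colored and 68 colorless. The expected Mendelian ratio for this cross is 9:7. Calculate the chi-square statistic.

The 9:7 ratio has 16 parts, so with N = 242 the expected counts are:
  colored: 242 × 9/16 = 136.125
  colorless: 242 × 7/16 = 105.875
χ² = Σ (O − E)² / E
  colored: (174 − 136.125)² / 136.125 = 10.5382
  colorless: (68 − 105.875)² / 105.875 = 13.5491
χ² = 10.5382 + 13.5491 = 24.0873 ≈ 24.087

24.087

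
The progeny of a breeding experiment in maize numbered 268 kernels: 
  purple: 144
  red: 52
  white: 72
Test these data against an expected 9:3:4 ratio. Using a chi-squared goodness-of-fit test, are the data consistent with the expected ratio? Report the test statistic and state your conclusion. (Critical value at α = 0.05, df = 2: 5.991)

Under the 9:3:4 hypothesis (Σ ratio = 16, N = 268):
  purple: 268 × 9/16 = 150.75
  red: 268 × 3/16 = 50.25
  white: 268 × 4/16 = 67
χ² = Σ (O − E)² / E
  purple: (144 − 150.75)² / 150.75 = 0.3022
  red: (52 − 50.25)² / 50.25 = 0.0609
  white: (72 − 67)² / 67 = 0.3731
χ² = 0.3022 + 0.0609 + 0.3731 = 0.7362 ≈ 0.736
Degrees of freedom = 3 − 1 = 2; critical value at α = 0.05 is 5.991.
Since 0.736 < 5.991, we fail to reject the null hypothesis — the data are consistent with the 9:3:4 ratio.

0.736; consistent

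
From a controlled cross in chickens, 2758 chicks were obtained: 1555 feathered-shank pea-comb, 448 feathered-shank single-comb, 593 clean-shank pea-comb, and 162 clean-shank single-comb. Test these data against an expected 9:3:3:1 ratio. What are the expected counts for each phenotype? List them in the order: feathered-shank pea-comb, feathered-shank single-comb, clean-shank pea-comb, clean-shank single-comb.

Expected counts for N = 2758 under a 9:3:3:1 ratio (total parts = 16):
  feathered-shank pea-comb: 2758 × 9/16 = 1551.375
  feathered-shank single-comb: 2758 × 3/16 = 517.125
  clean-shank pea-comb: 2758 × 3/16 = 517.125
  clean-shank single-comb: 2758 × 1/16 = 172.375

1551.375, 517.125, 517.125, 172.375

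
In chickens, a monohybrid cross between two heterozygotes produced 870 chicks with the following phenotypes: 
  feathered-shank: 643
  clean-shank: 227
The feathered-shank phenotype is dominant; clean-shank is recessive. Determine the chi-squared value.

For a monohybrid cross between heterozygotes with complete dominance, the expected phenotypic ratio is 3:1.
Total ratio parts = 4. Expected numbers out of 870:
  feathered-shank: 870 × 3/4 = 652.5
  clean-shank: 870 × 1/4 = 217.5
χ² = Σ (O − E)² / E
  feathered-shank: (643 − 652.5)² / 652.5 = 0.1383
  clean-shank: (227 − 217.5)² / 217.5 = 0.4149
χ² = 0.1383 + 0.4149 = 0.5532 ≈ 0.553

0.553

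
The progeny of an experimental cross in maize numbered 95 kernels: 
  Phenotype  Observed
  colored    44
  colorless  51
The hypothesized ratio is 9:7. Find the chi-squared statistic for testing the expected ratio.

Expected counts for N = 95 under a 9:7 ratio (total parts = 16):
  colored: 95 × 9/16 = 53.4375
  colorless: 95 × 7/16 = 41.5625
χ² = Σ (O − E)² / E
  colored: (44 − 53.4375)² / 53.4375 = 1.6667
  colorless: (51 − 41.5625)² / 41.5625 = 2.1430
χ² = 1.6667 + 2.1430 = 3.8097 ≈ 3.810

3.810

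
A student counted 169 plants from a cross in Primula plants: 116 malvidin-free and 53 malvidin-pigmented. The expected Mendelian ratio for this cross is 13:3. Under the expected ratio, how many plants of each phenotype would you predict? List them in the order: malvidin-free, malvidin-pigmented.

Expected counts for N = 169 under a 13:3 ratio (total parts = 16):
  malvidin-free: 169 × 13/16 = 137.3125
  malvidin-pigmented: 169 × 3/16 = 31.6875

137.3125, 31.6875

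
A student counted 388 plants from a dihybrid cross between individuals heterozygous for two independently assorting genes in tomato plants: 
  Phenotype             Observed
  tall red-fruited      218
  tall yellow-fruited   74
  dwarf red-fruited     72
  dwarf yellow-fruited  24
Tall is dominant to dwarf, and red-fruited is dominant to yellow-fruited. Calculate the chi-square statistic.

A dihybrid F₂ with independent assortment and complete dominance at both loci gives a 9:3:3:1 phenotypic ratio.
Total ratio parts = 16. Expected numbers out of 388:
  tall red-fruited: 388 × 9/16 = 218.25
  tall yellow-fruited: 388 × 3/16 = 72.75
  dwarf red-fruited: 388 × 3/16 = 72.75
  dwarf yellow-fruited: 388 × 1/16 = 24.25
χ² = Σ (O − E)² / E
  tall red-fruited: (218 − 218.25)² / 218.25 = 0.0003
  tall yellow-fruited: (74 − 72.75)² / 72.75 = 0.0215
  dwarf red-fruited: (72 − 72.75)² / 72.75 = 0.0077
  dwarf yellow-fruited: (24 − 24.25)² / 24.25 = 0.0026
χ² = 0.0003 + 0.0215 + 0.0077 + 0.0026 = 0.0321 ≈ 0.032

0.032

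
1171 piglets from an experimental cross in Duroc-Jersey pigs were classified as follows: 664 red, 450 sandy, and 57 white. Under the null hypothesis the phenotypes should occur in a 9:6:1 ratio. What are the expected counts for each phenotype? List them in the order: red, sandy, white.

658.6875, 439.125, 73.1875

Total ratio parts = 16. Expected numbers out of 1171:
  red: 1171 × 9/16 = 658.6875
  sandy: 1171 × 6/16 = 439.125
  white: 1171 × 1/16 = 73.1875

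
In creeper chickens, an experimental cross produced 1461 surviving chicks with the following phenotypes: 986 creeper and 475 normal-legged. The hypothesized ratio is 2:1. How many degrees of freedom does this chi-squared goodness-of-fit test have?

1

A goodness-of-fit test with 2 phenotype classes has df = 2 − 1 = 1.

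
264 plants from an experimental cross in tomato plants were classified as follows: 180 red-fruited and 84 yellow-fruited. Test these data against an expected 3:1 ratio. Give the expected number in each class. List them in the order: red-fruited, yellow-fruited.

198, 66

Expected counts for N = 264 under a 3:1 ratio (total parts = 4):
  red-fruited: 264 × 3/4 = 198
  yellow-fruited: 264 × 1/4 = 66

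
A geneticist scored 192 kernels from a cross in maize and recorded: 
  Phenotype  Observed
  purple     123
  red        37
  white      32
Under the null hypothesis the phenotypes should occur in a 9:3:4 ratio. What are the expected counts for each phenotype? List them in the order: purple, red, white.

108, 36, 48

Total ratio parts = 16. Expected numbers out of 192:
  purple: 192 × 9/16 = 108
  red: 192 × 3/16 = 36
  white: 192 × 4/16 = 48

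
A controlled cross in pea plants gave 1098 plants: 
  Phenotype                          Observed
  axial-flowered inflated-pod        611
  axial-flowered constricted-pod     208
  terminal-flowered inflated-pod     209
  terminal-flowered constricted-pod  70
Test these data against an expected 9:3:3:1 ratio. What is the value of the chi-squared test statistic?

0.168

Expected counts for N = 1098 under a 9:3:3:1 ratio (total parts = 16):
  axial-flowered inflated-pod: 1098 × 9/16 = 617.625
  axial-flowered constricted-pod: 1098 × 3/16 = 205.875
  terminal-flowered inflated-pod: 1098 × 3/16 = 205.875
  terminal-flowered constricted-pod: 1098 × 1/16 = 68.625
χ² = Σ (O − E)² / E
  axial-flowered inflated-pod: (611 − 617.625)² / 617.625 = 0.0711
  axial-flowered constricted-pod: (208 − 205.875)² / 205.875 = 0.0219
  terminal-flowered inflated-pod: (209 − 205.875)² / 205.875 = 0.0474
  terminal-flowered constricted-pod: (70 − 68.625)² / 68.625 = 0.0276
χ² = 0.0711 + 0.0219 + 0.0474 + 0.0276 = 0.168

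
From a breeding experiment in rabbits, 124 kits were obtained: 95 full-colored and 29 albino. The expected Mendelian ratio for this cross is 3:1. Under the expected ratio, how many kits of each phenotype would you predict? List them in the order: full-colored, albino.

93, 31

Total ratio parts = 4. Expected numbers out of 124:
  full-colored: 124 × 3/4 = 93
  albino: 124 × 1/4 = 31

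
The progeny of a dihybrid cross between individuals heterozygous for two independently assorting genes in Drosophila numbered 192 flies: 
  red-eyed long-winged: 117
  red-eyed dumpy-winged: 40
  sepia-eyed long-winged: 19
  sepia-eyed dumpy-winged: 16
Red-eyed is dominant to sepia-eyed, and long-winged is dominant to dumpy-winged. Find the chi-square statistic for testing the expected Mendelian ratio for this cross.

10.556

A dihybrid F₂ with independent assortment and complete dominance at both loci gives a 9:3:3:1 phenotypic ratio.
The 9:3:3:1 ratio has 16 parts, so with N = 192 the expected counts are:
  red-eyed long-winged: 192 × 9/16 = 108
  red-eyed dumpy-winged: 192 × 3/16 = 36
  sepia-eyed long-winged: 192 × 3/16 = 36
  sepia-eyed dumpy-winged: 192 × 1/16 = 12
χ² = Σ (O − E)² / E
  red-eyed long-winged: (117 − 108)² / 108 = 0.7500
  red-eyed dumpy-winged: (40 − 36)² / 36 = 0.4444
  sepia-eyed long-winged: (19 − 36)² / 36 = 8.0278
  sepia-eyed dumpy-winged: (16 − 12)² / 12 = 1.3333
χ² = 0.7500 + 0.4444 + 8.0278 + 1.3333 = 10.5555 ≈ 10.556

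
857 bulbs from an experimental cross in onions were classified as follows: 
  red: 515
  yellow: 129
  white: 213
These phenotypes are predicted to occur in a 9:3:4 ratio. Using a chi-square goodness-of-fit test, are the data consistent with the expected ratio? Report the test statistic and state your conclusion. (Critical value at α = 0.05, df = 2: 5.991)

8.507; not consistent

Total ratio parts = 16. Expected numbers out of 857:
  red: 857 × 9/16 = 482.0625
  yellow: 857 × 3/16 = 160.6875
  white: 857 × 4/16 = 214.25
χ² = Σ (O − E)² / E
  red: (515 − 482.0625)² / 482.0625 = 2.2505
  yellow: (129 − 160.6875)² / 160.6875 = 6.2488
  white: (213 − 214.25)² / 214.25 = 0.0073
χ² = 2.2505 + 6.2488 + 0.0073 = 8.5066 ≈ 8.507
Degrees of freedom = 3 − 1 = 2; critical value at α = 0.05 is 5.991.
Since 8.507 > 5.991, we reject the null hypothesis — the data do not fit the 9:3:4 ratio.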